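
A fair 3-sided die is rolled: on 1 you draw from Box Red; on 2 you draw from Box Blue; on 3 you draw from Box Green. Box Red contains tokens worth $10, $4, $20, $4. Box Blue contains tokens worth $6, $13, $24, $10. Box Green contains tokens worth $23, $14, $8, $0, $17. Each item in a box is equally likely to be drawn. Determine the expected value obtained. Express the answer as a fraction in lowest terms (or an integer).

703/60 dollars

E[X | Box Red] = (10 + 4 + 20 + 4)/4 = 19/2
E[X | Box Blue] = (6 + 13 + 24 + 10)/4 = 53/4
E[X | Box Green] = (23 + 14 + 8 + 0 + 17)/5 = 62/5
E[X] = (1/3)·19/2 + (1/3)·53/4 + (1/3)·62/5 = 703/60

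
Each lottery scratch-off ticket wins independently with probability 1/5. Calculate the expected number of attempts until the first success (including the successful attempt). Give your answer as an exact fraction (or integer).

5

For a geometric distribution, E[trials] = 1/p = 1/(1/5) = 5.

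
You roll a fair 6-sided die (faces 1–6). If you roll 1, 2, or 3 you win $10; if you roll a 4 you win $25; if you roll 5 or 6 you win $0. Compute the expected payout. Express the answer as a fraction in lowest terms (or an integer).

55/6 dollars

E[payout] = (1/3)·0 + (1/2)·10 + (1/6)·25 = 55/6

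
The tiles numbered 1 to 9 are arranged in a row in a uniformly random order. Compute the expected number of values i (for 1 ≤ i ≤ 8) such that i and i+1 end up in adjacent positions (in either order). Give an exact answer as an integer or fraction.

16/9

For each i ∈ {1,…,8}, let Xᵢ = 1 if i and i+1 are adjacent. P(Xᵢ=1) = 2·(9−1)!/9! = 2/9.
By linearity, E[ΣXᵢ] = (8)·(2/9) = 16/9.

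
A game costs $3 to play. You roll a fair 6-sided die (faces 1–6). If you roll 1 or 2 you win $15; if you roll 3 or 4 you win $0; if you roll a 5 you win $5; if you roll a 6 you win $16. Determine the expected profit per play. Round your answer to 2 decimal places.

E[payout] = (1/3)·0 + (1/6)·5 + (1/3)·15 + (1/6)·16 = 17/2
Expected profit = 17/2 − 3 = 11/2 ≈ $5.50

$5.50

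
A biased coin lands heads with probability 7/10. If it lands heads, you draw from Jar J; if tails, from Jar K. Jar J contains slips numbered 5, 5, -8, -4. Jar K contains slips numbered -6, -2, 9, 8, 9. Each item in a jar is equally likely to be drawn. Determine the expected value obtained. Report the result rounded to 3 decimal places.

0.730

E[X | Jar J] = (5 + 5 − 8 − 4)/4 = -1/2
E[X | Jar K] = (-6 − 2 + 9 + 8 + 9)/5 = 18/5
E[X] = (7/10)·(-1/2) + (3/10)·18/5 = 73/100 ≈ 0.730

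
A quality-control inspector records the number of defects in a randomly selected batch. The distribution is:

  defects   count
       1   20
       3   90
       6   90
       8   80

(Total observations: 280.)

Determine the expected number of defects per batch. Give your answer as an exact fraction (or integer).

21/4

Total = 280, so P(defects=1) = 20/280, etc.
E[X] = (1/14)·1 + (9/28)·3 + (9/28)·6 + (2/7)·8
     = 21/4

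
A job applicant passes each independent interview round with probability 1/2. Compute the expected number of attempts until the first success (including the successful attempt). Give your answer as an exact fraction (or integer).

2

For a geometric distribution, E[trials] = 1/p = 1/(1/2) = 2.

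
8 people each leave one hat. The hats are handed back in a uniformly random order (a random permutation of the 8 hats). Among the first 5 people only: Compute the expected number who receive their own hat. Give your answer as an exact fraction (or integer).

Let Xᵢ = 1 if person i gets their own hat. For each i, P(Xᵢ=1) = 1/8.
By linearity of expectation, E[X₁+…+X_5] = 5·(1/8) = 5/8.

5/8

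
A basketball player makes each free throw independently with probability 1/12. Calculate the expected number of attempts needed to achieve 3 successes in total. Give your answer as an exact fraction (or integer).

36

By linearity (sum of 3 independent geometric waits), E[trials] = 3/p = 3/(1/12) = 36.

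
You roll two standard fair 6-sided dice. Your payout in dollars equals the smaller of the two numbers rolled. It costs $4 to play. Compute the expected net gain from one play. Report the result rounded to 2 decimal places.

-$1.47

Distribution of the smaller of the two numbers rolled: 1 w.p. 11/36, 2 w.p. 1/4, 3 w.p. 7/36, 4 w.p. 5/36, 5 w.p. 1/12, 6 w.p. 1/36
E[payout] = (11/36)·1 + (1/4)·2 + (7/36)·3 + (5/36)·4 + (1/12)·5 + (1/36)·6 = 91/36
Expected profit = 91/36 − 4 = -53/36 ≈ -$1.47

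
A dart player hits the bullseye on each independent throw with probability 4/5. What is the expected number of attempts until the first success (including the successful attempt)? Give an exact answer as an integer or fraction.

For a geometric distribution, E[trials] = 1/p = 1/(4/5) = 5/4.

5/4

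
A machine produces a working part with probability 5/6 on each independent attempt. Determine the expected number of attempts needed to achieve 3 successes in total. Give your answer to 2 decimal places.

By linearity (sum of 3 independent geometric waits), E[trials] = 3/p = 3/(5/6) = 18/5.
≈ 3.60

3.60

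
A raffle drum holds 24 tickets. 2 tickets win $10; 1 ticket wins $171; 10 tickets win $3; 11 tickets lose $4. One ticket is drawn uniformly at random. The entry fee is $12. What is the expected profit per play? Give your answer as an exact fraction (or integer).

E[payout] = (2/24)·10 + (1/24)·171 + (10/24)·3 + (11/24)·(-4) = 59/8
Expected profit = 59/8 − 12 = -37/8

-37/8 dollars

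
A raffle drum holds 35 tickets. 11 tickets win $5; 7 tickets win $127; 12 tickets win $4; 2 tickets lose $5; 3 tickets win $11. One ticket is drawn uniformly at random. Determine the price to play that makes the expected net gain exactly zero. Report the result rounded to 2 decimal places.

$29.00

E[payout] = (11/35)·5 + (7/35)·127 + (12/35)·4 + (2/35)·(-5) + (3/35)·11 = 29
Fair fee = E[payout] = 29 ≈ $29.00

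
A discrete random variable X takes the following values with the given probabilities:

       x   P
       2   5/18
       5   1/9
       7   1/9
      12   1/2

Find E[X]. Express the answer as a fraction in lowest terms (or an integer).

E[X] = (5/18)·2 + (1/9)·5 + (1/9)·7 + (1/2)·12
     = 71/9

71/9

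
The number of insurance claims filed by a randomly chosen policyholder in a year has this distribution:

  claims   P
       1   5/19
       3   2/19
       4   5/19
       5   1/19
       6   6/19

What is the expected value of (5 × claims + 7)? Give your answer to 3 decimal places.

25.947

E[5x+7] = (5/19)·12 + (2/19)·22 + (5/19)·27 + (1/19)·32 + (6/19)·37
     = 493/19 ≈ 25.947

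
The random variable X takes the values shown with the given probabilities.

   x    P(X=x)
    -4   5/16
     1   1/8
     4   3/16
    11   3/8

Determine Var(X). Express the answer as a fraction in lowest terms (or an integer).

631/16

E[X] = (5/16)·(-4) + (1/8)·1 + (3/16)·4 + (3/8)·11 = 15/4
E[X²] = (5/16)·16 + (1/8)·1 + (3/16)·16 + (3/8)·121 = 107/2
Var(X) = 107/2 − (15/4)² = 631/16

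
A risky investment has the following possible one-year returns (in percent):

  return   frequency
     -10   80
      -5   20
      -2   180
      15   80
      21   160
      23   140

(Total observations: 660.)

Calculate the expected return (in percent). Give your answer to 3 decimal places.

9.879

Total = 660, so P(return=-10) = 80/660, etc.
E[X] = (4/33)·(-10) + (1/33)·(-5) + (3/11)·(-2) + (4/33)·15 + (8/33)·21 + (7/33)·23
     = 326/33 ≈ 9.879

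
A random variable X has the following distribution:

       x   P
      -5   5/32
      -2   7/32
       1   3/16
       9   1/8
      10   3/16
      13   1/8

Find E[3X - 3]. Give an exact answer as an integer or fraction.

E[3x-3] = (5/32)·(-18) + (7/32)·(-9) + (3/16)·0 + (1/8)·24 + (3/16)·27 + (1/8)·36
     = 249/32

249/32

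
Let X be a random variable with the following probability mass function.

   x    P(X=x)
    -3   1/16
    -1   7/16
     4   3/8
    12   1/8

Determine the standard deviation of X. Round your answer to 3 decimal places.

E[X] = 19/8, E[X²] = 25
Var(X) = E[X²] − (E[X])² = 25 − 361/64 = 1239/64
SD(X) = √(1239/64) ≈ 4.400

4.400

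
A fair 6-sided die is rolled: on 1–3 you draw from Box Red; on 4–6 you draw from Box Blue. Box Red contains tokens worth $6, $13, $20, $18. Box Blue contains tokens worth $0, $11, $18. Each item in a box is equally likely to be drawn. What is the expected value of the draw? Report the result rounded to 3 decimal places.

$11.958

E[X | Box Red] = (6 + 13 + 20 + 18)/4 = 57/4
E[X | Box Blue] = (0 + 11 + 18)/3 = 29/3
E[X] = (1/2)·57/4 + (1/2)·29/3 = 287/24 ≈ 11.958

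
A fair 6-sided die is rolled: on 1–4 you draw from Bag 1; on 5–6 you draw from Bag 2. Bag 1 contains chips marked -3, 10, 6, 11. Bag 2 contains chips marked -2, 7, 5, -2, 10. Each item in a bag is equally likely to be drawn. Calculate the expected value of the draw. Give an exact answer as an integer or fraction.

E[X | Bag 1] = (-3 + 10 + 6 + 11)/4 = 6
E[X | Bag 2] = (-2 + 7 + 5 − 2 + 10)/5 = 18/5
E[X] = (2/3)·6 + (1/3)·18/5 = 26/5

26/5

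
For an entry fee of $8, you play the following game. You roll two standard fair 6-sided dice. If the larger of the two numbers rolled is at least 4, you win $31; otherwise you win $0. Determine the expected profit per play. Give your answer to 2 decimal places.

E[payout] = (1/4)·0 + (3/4)·31 = 93/4
Expected profit = 93/4 − 8 = 61/4 ≈ $15.25

$15.25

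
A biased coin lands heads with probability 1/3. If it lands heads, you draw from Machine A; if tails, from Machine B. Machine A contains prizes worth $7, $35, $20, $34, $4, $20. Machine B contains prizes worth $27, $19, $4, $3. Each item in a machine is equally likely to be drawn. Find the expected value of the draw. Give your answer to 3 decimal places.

E[X | Machine A] = (7 + 35 + 20 + 34 + 4 + 20)/6 = 20
E[X | Machine B] = (27 + 19 + 4 + 3)/4 = 53/4
E[X] = (1/3)·20 + (2/3)·53/4 = 31/2 ≈ 15.500

$15.500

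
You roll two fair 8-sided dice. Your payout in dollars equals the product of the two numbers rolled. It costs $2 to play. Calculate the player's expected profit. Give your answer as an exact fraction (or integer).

73/4 dollars

Distribution of the product of the two numbers rolled: 1 w.p. 1/64, 2 w.p. 1/32, 3 w.p. 1/32, 4 w.p. 3/64, 5 w.p. 1/32, 6 w.p. 1/16, …
E[payout] = (1/64)·1 + (1/32)·2 + (1/32)·3 + (3/64)·4 + (1/32)·5 + (1/16)·6 + (1/32)·7 + (1/16)·8 + (1/64)·9 + (1/32)·10 + (1/16)·12 + (1/32)·14 + (1/32)·15 + (3/64)·16 + (1/32)·18 + (1/32)·20 + (1/32)·21 + (1/16)·24 + (1/64)·25 + (1/32)·28 + (1/32)·30 + (1/32)·32 + (1/32)·35 + (1/64)·36 + (1/32)·40 + (1/32)·42 + (1/32)·48 + (1/64)·49 + (1/32)·56 + (1/64)·64 = 81/4
Expected profit = 81/4 − 2 = 73/4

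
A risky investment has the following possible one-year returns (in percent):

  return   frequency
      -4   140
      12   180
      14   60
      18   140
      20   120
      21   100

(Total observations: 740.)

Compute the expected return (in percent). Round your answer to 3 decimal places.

Total = 740, so P(return=-4) = 140/740, etc.
E[X] = (7/37)·(-4) + (9/37)·12 + (3/37)·14 + (7/37)·18 + (6/37)·20 + (5/37)·21
     = 473/37 ≈ 12.784

12.784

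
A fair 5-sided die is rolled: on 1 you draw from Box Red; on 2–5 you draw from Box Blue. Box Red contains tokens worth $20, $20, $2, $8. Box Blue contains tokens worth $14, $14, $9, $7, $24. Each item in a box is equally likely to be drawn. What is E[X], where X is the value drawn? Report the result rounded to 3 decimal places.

$13.380

E[X | Box Red] = (20 + 20 + 2 + 8)/4 = 25/2
E[X | Box Blue] = (14 + 14 + 9 + 7 + 24)/5 = 68/5
E[X] = (1/5)·25/2 + (4/5)·68/5 = 669/50 ≈ 13.380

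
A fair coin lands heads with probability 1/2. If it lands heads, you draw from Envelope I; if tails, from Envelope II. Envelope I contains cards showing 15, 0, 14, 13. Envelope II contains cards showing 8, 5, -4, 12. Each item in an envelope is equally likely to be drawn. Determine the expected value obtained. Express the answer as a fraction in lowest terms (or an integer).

63/8

E[X | Envelope I] = (15 + 0 + 14 + 13)/4 = 21/2
E[X | Envelope II] = (8 + 5 − 4 + 12)/4 = 21/4
E[X] = (1/2)·21/2 + (1/2)·21/4 = 63/8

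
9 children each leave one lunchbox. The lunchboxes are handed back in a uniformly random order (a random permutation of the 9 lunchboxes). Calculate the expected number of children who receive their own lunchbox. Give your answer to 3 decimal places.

1.000

Let Xᵢ = 1 if person i gets their own lunchbox. For each i, P(Xᵢ=1) = 1/9.
By linearity of expectation, E[X₁+…+X_9] = 9·(1/9) = 1.
≈ 1.000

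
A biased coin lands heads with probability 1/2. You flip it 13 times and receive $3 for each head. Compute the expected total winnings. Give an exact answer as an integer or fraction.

E[#heads] = 13·1/2 = 13/2 (linearity over flips).
E[winnings] = 3·13/2 = 39/2.

39/2 dollars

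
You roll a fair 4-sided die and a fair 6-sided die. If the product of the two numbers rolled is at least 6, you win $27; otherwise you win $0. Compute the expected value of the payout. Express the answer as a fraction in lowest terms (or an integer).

E[payout] = (3/8)·0 + (5/8)·27 = 135/8

135/8 dollars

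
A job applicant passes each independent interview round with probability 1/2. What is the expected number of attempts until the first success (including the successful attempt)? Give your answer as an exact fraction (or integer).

2

For a geometric distribution, E[trials] = 1/p = 1/(1/2) = 2.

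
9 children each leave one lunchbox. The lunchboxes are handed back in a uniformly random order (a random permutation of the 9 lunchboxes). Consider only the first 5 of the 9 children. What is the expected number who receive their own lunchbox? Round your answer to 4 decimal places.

0.5556

Let Xᵢ = 1 if person i gets their own lunchbox. For each i, P(Xᵢ=1) = 1/9.
By linearity of expectation, E[X₁+…+X_5] = 5·(1/9) = 5/9.
≈ 0.5556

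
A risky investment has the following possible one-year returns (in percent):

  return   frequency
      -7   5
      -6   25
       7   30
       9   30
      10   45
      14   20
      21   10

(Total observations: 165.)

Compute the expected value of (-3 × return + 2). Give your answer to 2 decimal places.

Total = 165, so P(return=-7) = 5/165, etc.
E[-3x+2] = (1/33)·23 + (5/33)·20 + (2/11)·(-19) + (2/11)·(-25) + (3/11)·(-28) + (4/33)·(-40) + (2/33)·(-61)
     = -225/11 ≈ -20.45

-20.45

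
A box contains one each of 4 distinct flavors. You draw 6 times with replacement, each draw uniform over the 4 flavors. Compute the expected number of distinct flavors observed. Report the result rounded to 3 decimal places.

3.288

Let Xⱼ=1 if type j appears at least once. P(Xⱼ=1) = 1 − ((4−1)/4)^6 = 3367/4096.
E[#distinct] = 4·3367/4096 = 3367/1024.
≈ 3.288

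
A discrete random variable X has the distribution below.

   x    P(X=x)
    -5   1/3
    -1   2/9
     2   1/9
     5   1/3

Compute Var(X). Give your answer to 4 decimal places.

17.3333

E[X] = (1/3)·(-5) + (2/9)·(-1) + (1/9)·2 + (1/3)·5 = 0
E[X²] = (1/3)·25 + (2/9)·1 + (1/9)·4 + (1/3)·25 = 52/3
Var(X) = 52/3 − (0)² = 52/3 ≈ 17.3333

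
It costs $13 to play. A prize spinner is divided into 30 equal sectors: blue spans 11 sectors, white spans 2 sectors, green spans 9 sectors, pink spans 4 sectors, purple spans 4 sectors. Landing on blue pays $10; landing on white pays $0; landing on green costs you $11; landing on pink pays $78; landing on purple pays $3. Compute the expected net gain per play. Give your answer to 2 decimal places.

-$1.83

E[payout] = (11/30)·10 + (2/30)·0 + (9/30)·(-11) + (4/30)·78 + (4/30)·3 = 67/6
Expected profit = 67/6 − 13 = -11/6 ≈ -$1.83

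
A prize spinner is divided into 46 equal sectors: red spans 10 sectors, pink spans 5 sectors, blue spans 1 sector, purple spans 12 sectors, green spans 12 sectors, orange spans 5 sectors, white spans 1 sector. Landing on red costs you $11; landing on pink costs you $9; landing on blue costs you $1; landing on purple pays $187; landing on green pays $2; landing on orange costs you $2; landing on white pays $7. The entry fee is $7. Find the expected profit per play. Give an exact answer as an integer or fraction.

1787/46 dollars

E[payout] = (10/46)·(-11) + (5/46)·(-9) + (1/46)·(-1) + (12/46)·187 + (12/46)·2 + (5/46)·(-2) + (1/46)·7 = 2109/46
Expected profit = 2109/46 − 7 = 1787/46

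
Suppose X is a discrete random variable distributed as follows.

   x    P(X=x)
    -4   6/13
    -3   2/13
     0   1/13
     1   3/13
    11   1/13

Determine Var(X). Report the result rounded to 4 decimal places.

16.7929

E[X] = (6/13)·(-4) + (2/13)·(-3) + (1/13)·0 + (3/13)·1 + (1/13)·11 = -16/13
E[X²] = (6/13)·16 + (2/13)·9 + (1/13)·0 + (3/13)·1 + (1/13)·121 = 238/13
Var(X) = 238/13 − (-16/13)² = 2838/169 ≈ 16.7929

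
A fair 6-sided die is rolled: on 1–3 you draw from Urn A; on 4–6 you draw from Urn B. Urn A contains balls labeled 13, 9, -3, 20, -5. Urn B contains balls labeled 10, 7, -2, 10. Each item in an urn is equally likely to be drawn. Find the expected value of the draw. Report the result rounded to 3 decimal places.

E[X | Urn A] = (13 + 9 − 3 + 20 − 5)/5 = 34/5
E[X | Urn B] = (10 + 7 − 2 + 10)/4 = 25/4
E[X] = (1/2)·34/5 + (1/2)·25/4 = 261/40 ≈ 6.525

6.525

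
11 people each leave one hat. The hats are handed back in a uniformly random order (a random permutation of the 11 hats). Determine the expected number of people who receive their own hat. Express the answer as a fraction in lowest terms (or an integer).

1

Let Xᵢ = 1 if person i gets their own hat. For each i, P(Xᵢ=1) = 1/11.
By linearity of expectation, E[X₁+…+X_11] = 11·(1/11) = 1.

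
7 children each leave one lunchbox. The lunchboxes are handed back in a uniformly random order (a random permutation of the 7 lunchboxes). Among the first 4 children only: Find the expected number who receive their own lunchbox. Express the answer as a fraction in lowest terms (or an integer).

Let Xᵢ = 1 if person i gets their own lunchbox. For each i, P(Xᵢ=1) = 1/7.
By linearity of expectation, E[X₁+…+X_4] = 4·(1/7) = 4/7.

4/7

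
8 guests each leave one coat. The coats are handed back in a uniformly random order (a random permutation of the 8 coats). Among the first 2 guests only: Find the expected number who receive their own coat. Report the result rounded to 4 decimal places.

0.2500

Let Xᵢ = 1 if person i gets their own coat. For each i, P(Xᵢ=1) = 1/8.
By linearity of expectation, E[X₁+…+X_2] = 2·(1/8) = 1/4.
≈ 0.2500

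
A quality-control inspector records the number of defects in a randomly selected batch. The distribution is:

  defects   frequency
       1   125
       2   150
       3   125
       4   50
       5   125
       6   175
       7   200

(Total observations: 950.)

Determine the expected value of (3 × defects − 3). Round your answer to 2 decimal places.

9.87

Total = 950, so P(defects=1) = 125/950, etc.
E[3x-3] = (5/38)·0 + (3/19)·3 + (5/38)·6 + (1/19)·9 + (5/38)·12 + (7/38)·15 + (4/19)·18
     = 375/38 ≈ 9.87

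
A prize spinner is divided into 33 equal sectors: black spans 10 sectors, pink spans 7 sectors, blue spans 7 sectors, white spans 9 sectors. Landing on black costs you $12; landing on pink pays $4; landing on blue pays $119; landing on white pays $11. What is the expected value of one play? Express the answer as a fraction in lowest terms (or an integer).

280/11 dollars

E[payout] = (10/33)·(-12) + (7/33)·4 + (7/33)·119 + (9/33)·11 = 280/11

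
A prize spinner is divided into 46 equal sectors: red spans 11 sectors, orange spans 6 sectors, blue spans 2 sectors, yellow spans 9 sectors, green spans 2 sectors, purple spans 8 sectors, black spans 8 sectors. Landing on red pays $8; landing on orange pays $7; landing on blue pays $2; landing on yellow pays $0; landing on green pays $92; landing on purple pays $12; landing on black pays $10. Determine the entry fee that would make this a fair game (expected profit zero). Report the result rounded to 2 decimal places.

$10.74

E[payout] = (11/46)·8 + (6/46)·7 + (2/46)·2 + (9/46)·0 + (2/46)·92 + (8/46)·12 + (8/46)·10 = 247/23
Fair fee = E[payout] = 247/23 ≈ $10.74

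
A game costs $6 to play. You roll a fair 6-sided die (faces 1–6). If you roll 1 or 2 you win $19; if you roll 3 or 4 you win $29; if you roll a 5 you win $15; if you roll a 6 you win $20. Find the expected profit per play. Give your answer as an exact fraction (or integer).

95/6 dollars

E[payout] = (1/6)·15 + (1/3)·19 + (1/6)·20 + (1/3)·29 = 131/6
Expected profit = 131/6 − 6 = 95/6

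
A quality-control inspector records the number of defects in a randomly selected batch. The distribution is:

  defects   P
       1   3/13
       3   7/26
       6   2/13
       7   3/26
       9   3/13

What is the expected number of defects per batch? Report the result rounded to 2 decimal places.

E[X] = (3/13)·1 + (7/26)·3 + (2/13)·6 + (3/26)·7 + (3/13)·9
     = 63/13 ≈ 4.85

4.85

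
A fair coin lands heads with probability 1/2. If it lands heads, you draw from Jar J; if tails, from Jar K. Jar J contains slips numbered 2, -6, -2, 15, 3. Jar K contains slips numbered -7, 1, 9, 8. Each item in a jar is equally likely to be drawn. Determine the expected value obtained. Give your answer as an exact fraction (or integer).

E[X | Jar J] = (2 − 6 − 2 + 15 + 3)/5 = 12/5
E[X | Jar K] = (-7 + 1 + 9 + 8)/4 = 11/4
E[X] = (1/2)·12/5 + (1/2)·11/4 = 103/40

103/40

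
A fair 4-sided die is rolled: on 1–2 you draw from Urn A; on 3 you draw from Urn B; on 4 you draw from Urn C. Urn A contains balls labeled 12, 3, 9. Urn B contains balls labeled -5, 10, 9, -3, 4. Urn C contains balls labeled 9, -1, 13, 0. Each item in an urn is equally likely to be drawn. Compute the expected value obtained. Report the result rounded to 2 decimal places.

E[X | Urn A] = (12 + 3 + 9)/3 = 8
E[X | Urn B] = (-5 + 10 + 9 − 3 + 4)/5 = 3
E[X | Urn C] = (9 − 1 + 13 + 0)/4 = 21/4
E[X] = (1/2)·8 + (1/4)·3 + (1/4)·21/4 = 97/16 ≈ 6.06

6.06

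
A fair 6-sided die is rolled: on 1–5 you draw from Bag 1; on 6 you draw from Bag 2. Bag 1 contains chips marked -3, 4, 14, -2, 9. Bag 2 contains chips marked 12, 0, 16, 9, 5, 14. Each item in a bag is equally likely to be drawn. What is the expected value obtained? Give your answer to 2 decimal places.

5.22

E[X | Bag 1] = (-3 + 4 + 14 − 2 + 9)/5 = 22/5
E[X | Bag 2] = (12 + 0 + 16 + 9 + 5 + 14)/6 = 28/3
E[X] = (5/6)·22/5 + (1/6)·28/3 = 47/9 ≈ 5.22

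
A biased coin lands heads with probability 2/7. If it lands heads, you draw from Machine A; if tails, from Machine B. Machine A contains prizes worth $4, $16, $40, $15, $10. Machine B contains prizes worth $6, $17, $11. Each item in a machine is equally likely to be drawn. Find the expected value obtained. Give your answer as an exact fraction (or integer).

272/21 dollars

E[X | Machine A] = (4 + 16 + 40 + 15 + 10)/5 = 17
E[X | Machine B] = (6 + 17 + 11)/3 = 34/3
E[X] = (2/7)·17 + (5/7)·34/3 = 272/21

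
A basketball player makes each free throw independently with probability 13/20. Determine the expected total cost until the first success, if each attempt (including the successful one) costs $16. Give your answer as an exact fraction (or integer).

320/13 dollars

E[#attempts] = 1/p = 20/13; E[cost] = 16·20/13 = 320/13.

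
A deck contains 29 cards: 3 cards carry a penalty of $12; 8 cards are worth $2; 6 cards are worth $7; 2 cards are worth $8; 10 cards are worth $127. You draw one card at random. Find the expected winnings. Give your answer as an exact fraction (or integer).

E[payout] = (3/29)·(-12) + (8/29)·2 + (6/29)·7 + (2/29)·8 + (10/29)·127 = 1308/29

1308/29 dollars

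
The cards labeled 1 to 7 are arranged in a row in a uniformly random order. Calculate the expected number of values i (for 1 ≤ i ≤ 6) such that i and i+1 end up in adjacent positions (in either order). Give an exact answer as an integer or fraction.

12/7

For each i ∈ {1,…,6}, let Xᵢ = 1 if i and i+1 are adjacent. P(Xᵢ=1) = 2·(7−1)!/7! = 2/7.
By linearity, E[ΣXᵢ] = (6)·(2/7) = 12/7.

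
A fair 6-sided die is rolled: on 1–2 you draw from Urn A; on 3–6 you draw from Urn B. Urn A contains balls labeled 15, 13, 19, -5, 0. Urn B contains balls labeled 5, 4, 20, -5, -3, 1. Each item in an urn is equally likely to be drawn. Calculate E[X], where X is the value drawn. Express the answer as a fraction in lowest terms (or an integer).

236/45

E[X | Urn A] = (15 + 13 + 19 − 5 + 0)/5 = 42/5
E[X | Urn B] = (5 + 4 + 20 − 5 − 3 + 1)/6 = 11/3
E[X] = (1/3)·42/5 + (2/3)·11/3 = 236/45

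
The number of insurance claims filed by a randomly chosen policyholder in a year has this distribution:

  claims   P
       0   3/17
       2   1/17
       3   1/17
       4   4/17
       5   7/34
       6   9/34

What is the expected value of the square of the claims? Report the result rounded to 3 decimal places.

19.206

E[X²] = (3/17)·0 + (1/17)·4 + (1/17)·9 + (4/17)·16 + (7/34)·25 + (9/34)·36
     = 653/34 ≈ 19.206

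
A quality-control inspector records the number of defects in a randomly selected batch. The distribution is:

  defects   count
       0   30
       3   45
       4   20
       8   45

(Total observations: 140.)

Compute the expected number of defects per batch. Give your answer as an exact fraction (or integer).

Total = 140, so P(defects=0) = 30/140, etc.
E[X] = (3/14)·0 + (9/28)·3 + (1/7)·4 + (9/28)·8
     = 115/28

115/28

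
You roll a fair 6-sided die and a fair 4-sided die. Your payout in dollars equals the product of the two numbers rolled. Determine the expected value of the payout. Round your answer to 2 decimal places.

$8.75

Distribution of the product of the two numbers rolled: 1 w.p. 1/24, 2 w.p. 1/12, 3 w.p. 1/12, 4 w.p. 1/8, 5 w.p. 1/24, 6 w.p. 1/8, …
E[payout] = (1/24)·1 + (1/12)·2 + (1/12)·3 + (1/8)·4 + (1/24)·5 + (1/8)·6 + (1/12)·8 + (1/24)·9 + (1/24)·10 + (1/8)·12 + (1/24)·15 + (1/24)·16 + (1/24)·18 + (1/24)·20 + (1/24)·24 = 35/4
≈ $8.75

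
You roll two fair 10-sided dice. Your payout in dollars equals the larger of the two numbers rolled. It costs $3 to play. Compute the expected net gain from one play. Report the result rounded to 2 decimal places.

Distribution of the larger of the two numbers rolled: 1 w.p. 1/100, 2 w.p. 3/100, 3 w.p. 1/20, 4 w.p. 7/100, 5 w.p. 9/100, 6 w.p. 11/100, …
E[payout] = (1/100)·1 + (3/100)·2 + (1/20)·3 + (7/100)·4 + (9/100)·5 + (11/100)·6 + (13/100)·7 + (3/20)·8 + (17/100)·9 + (19/100)·10 = 143/20
Expected profit = 143/20 − 3 = 83/20 ≈ $4.15

$4.15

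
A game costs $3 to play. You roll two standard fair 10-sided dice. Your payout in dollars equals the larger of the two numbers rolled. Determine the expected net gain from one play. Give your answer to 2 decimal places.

$4.15

Distribution of the larger of the two numbers rolled: 1 w.p. 1/100, 2 w.p. 3/100, 3 w.p. 1/20, 4 w.p. 7/100, 5 w.p. 9/100, 6 w.p. 11/100, …
E[payout] = (1/100)·1 + (3/100)·2 + (1/20)·3 + (7/100)·4 + (9/100)·5 + (11/100)·6 + (13/100)·7 + (3/20)·8 + (17/100)·9 + (19/100)·10 = 143/20
Expected profit = 143/20 − 3 = 83/20 ≈ $4.15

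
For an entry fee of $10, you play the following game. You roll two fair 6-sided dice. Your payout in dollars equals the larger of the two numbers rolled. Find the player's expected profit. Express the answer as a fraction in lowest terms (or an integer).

Distribution of the larger of the two numbers rolled: 1 w.p. 1/36, 2 w.p. 1/12, 3 w.p. 5/36, 4 w.p. 7/36, 5 w.p. 1/4, 6 w.p. 11/36
E[payout] = (1/36)·1 + (1/12)·2 + (5/36)·3 + (7/36)·4 + (1/4)·5 + (11/36)·6 = 161/36
Expected profit = 161/36 − 10 = -199/36

-199/36 dollars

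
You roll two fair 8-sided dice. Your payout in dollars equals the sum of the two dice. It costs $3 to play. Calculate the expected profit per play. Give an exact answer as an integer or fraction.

Distribution of the sum of the two dice: 2 w.p. 1/64, 3 w.p. 1/32, 4 w.p. 3/64, 5 w.p. 1/16, 6 w.p. 5/64, 7 w.p. 3/32, …
E[payout] = (1/64)·2 + (1/32)·3 + (3/64)·4 + (1/16)·5 + (5/64)·6 + (3/32)·7 + (7/64)·8 + (1/8)·9 + (7/64)·10 + (3/32)·11 + (5/64)·12 + (1/16)·13 + (3/64)·14 + (1/32)·15 + (1/64)·16 = 9
Expected profit = 9 − 3 = 6

$6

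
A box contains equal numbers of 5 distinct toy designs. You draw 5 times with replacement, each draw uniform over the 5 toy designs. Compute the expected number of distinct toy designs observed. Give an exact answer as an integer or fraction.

2101/625

Let Xⱼ=1 if type j appears at least once. P(Xⱼ=1) = 1 − ((5−1)/5)^5 = 2101/3125.
E[#distinct] = 5·2101/3125 = 2101/625.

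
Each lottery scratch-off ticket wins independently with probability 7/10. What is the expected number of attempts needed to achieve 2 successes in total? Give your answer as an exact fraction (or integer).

By linearity (sum of 2 independent geometric waits), E[trials] = 2/p = 2/(7/10) = 20/7.

20/7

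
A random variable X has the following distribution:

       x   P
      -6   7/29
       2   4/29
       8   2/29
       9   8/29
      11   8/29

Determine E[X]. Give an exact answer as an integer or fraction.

E[X] = (7/29)·(-6) + (4/29)·2 + (2/29)·8 + (8/29)·9 + (8/29)·11
     = 142/29

142/29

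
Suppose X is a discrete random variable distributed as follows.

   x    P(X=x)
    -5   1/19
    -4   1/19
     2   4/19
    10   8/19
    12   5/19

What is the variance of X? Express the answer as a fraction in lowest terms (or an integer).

E[X] = (1/19)·(-5) + (1/19)·(-4) + (4/19)·2 + (8/19)·10 + (5/19)·12 = 139/19
E[X²] = (1/19)·25 + (1/19)·16 + (4/19)·4 + (8/19)·100 + (5/19)·144 = 83
Var(X) = 83 − (139/19)² = 10642/361

10642/361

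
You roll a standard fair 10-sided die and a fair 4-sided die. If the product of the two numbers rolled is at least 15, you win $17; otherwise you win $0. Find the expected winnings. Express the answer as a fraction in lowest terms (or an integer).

34/5 dollars

E[payout] = (3/5)·0 + (2/5)·17 = 34/5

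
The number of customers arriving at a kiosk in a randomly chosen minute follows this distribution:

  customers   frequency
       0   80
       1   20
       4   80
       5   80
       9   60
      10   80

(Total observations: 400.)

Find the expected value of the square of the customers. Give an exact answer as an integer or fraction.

Total = 400, so P(customers=0) = 80/400, etc.
E[X²] = (1/5)·0 + (1/20)·1 + (1/5)·16 + (1/5)·25 + (3/20)·81 + (1/5)·100
     = 202/5

202/5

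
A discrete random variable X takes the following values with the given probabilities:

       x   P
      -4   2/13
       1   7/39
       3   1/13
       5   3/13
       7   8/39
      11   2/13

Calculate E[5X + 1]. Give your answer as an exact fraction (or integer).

278/13

E[5x+1] = (2/13)·(-19) + (7/39)·6 + (1/13)·16 + (3/13)·26 + (8/39)·36 + (2/13)·56
     = 278/13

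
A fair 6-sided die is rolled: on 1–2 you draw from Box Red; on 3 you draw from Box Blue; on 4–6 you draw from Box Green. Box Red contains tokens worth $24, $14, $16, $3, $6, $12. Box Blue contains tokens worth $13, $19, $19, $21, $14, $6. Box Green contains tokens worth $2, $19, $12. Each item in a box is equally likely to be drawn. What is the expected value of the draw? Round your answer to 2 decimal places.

$12.22

E[X | Box Red] = (24 + 14 + 16 + 3 + 6 + 12)/6 = 25/2
E[X | Box Blue] = (13 + 19 + 19 + 21 + 14 + 6)/6 = 46/3
E[X | Box Green] = (2 + 19 + 12)/3 = 11
E[X] = (1/3)·25/2 + (1/6)·46/3 + (1/2)·11 = 110/9 ≈ 12.22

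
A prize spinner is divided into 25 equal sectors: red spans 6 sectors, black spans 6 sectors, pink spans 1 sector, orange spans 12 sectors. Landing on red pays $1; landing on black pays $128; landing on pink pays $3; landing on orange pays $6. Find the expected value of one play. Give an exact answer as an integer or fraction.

849/25 dollars

E[payout] = (6/25)·1 + (6/25)·128 + (1/25)·3 + (12/25)·6 = 849/25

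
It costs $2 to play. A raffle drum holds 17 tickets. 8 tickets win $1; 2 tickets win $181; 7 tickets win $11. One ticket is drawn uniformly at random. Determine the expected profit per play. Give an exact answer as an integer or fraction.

413/17 dollars

E[payout] = (8/17)·1 + (2/17)·181 + (7/17)·11 = 447/17
Expected profit = 447/17 − 2 = 413/17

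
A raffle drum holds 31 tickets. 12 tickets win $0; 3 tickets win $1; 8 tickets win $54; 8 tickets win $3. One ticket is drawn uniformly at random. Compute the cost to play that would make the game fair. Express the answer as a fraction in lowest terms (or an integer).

E[payout] = (12/31)·0 + (3/31)·1 + (8/31)·54 + (8/31)·3 = 459/31
Fair fee = E[payout] = 459/31

459/31 dollars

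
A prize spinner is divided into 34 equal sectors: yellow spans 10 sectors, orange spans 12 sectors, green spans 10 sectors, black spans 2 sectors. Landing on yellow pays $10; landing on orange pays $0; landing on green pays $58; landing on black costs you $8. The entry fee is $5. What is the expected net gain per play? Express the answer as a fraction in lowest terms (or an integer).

247/17 dollars

E[payout] = (10/34)·10 + (12/34)·0 + (10/34)·58 + (2/34)·(-8) = 332/17
Expected profit = 332/17 − 5 = 247/17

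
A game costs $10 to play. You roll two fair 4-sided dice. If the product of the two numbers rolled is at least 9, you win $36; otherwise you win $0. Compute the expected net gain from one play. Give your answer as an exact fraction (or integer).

-$1

E[payout] = (3/4)·0 + (1/4)·36 = 9
Expected profit = 9 − 10 = -1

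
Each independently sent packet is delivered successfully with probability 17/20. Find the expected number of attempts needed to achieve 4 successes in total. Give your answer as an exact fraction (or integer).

80/17

By linearity (sum of 4 independent geometric waits), E[trials] = 4/p = 4/(17/20) = 80/17.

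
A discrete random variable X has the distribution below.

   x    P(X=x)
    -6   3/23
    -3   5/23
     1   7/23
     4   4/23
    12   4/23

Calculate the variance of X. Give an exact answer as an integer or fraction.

16956/529

E[X] = (3/23)·(-6) + (5/23)·(-3) + (7/23)·1 + (4/23)·4 + (4/23)·12 = 38/23
E[X²] = (3/23)·36 + (5/23)·9 + (7/23)·1 + (4/23)·16 + (4/23)·144 = 800/23
Var(X) = 800/23 − (38/23)² = 16956/529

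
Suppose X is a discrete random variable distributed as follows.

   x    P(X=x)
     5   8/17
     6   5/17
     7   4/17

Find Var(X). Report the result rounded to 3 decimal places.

E[X] = (8/17)·5 + (5/17)·6 + (4/17)·7 = 98/17
E[X²] = (8/17)·25 + (5/17)·36 + (4/17)·49 = 576/17
Var(X) = 576/17 − (98/17)² = 188/289 ≈ 0.651

0.651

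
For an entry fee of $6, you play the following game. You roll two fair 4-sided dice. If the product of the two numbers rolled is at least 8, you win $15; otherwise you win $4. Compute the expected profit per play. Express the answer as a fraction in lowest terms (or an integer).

17/8 dollars

E[payout] = (5/8)·4 + (3/8)·15 = 65/8
Expected profit = 65/8 − 6 = 17/8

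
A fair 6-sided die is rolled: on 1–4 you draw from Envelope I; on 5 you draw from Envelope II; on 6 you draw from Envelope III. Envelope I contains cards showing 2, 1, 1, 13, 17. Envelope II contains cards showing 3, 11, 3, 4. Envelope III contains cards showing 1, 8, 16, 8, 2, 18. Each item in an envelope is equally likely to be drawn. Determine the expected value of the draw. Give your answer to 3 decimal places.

6.881

E[X | Envelope I] = (2 + 1 + 1 + 13 + 17)/5 = 34/5
E[X | Envelope II] = (3 + 11 + 3 + 4)/4 = 21/4
E[X | Envelope III] = (1 + 8 + 16 + 8 + 2 + 18)/6 = 53/6
E[X] = (2/3)·34/5 + (1/6)·21/4 + (1/6)·53/6 = 2477/360 ≈ 6.881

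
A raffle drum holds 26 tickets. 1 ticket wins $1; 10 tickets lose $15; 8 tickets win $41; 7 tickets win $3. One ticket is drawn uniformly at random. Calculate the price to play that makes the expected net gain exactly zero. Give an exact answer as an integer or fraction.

E[payout] = (1/26)·1 + (10/26)·(-15) + (8/26)·41 + (7/26)·3 = 100/13
Fair fee = E[payout] = 100/13

100/13 dollars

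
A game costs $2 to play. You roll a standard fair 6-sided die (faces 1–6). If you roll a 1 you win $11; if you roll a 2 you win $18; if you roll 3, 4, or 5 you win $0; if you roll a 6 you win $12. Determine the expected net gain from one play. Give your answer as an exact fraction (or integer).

29/6 dollars

E[payout] = (1/2)·0 + (1/6)·11 + (1/6)·12 + (1/6)·18 = 41/6
Expected profit = 41/6 − 2 = 29/6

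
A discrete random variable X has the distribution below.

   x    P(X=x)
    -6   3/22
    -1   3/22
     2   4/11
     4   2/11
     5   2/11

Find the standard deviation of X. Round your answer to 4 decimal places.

E[X] = 31/22, E[X²] = 307/22
Var(X) = E[X²] − (E[X])² = 307/22 − 961/484 = 5793/484
SD(X) = √(5793/484) ≈ 3.4596

3.4596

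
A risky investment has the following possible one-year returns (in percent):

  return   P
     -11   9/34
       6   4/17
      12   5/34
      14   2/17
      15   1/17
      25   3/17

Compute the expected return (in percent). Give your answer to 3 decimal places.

E[X] = (9/34)·(-11) + (4/17)·6 + (5/34)·12 + (2/17)·14 + (1/17)·15 + (3/17)·25
     = 245/34 ≈ 7.206

7.206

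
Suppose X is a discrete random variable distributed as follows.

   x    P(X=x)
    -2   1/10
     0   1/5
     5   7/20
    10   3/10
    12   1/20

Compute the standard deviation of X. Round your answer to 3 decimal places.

4.453

E[X] = 103/20, E[X²] = 927/20
Var(X) = E[X²] − (E[X])² = 927/20 − 10609/400 = 7931/400
SD(X) = √(7931/400) ≈ 4.453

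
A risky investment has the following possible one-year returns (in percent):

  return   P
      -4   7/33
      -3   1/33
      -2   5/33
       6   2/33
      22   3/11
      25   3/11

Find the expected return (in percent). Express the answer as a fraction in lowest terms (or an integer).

394/33

E[X] = (7/33)·(-4) + (1/33)·(-3) + (5/33)·(-2) + (2/33)·6 + (3/11)·22 + (3/11)·25
     = 394/33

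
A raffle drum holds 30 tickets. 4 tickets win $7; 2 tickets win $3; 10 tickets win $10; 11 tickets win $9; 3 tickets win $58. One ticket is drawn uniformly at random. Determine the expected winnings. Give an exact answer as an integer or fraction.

407/30 dollars

E[payout] = (4/30)·7 + (2/30)·3 + (10/30)·10 + (11/30)·9 + (3/30)·58 = 407/30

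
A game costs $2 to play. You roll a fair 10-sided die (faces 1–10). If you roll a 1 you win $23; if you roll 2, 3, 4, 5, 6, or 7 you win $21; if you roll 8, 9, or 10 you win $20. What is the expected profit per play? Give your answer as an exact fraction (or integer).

E[payout] = (3/10)·20 + (3/5)·21 + (1/10)·23 = 209/10
Expected profit = 209/10 − 2 = 189/10

189/10 dollars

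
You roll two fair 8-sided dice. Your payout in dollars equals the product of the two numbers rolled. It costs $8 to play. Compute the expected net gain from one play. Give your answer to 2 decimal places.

$12.25

Distribution of the product of the two numbers rolled: 1 w.p. 1/64, 2 w.p. 1/32, 3 w.p. 1/32, 4 w.p. 3/64, 5 w.p. 1/32, 6 w.p. 1/16, …
E[payout] = (1/64)·1 + (1/32)·2 + (1/32)·3 + (3/64)·4 + (1/32)·5 + (1/16)·6 + (1/32)·7 + (1/16)·8 + (1/64)·9 + (1/32)·10 + (1/16)·12 + (1/32)·14 + (1/32)·15 + (3/64)·16 + (1/32)·18 + (1/32)·20 + (1/32)·21 + (1/16)·24 + (1/64)·25 + (1/32)·28 + (1/32)·30 + (1/32)·32 + (1/32)·35 + (1/64)·36 + (1/32)·40 + (1/32)·42 + (1/32)·48 + (1/64)·49 + (1/32)·56 + (1/64)·64 = 81/4
Expected profit = 81/4 − 8 = 49/4 ≈ $12.25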